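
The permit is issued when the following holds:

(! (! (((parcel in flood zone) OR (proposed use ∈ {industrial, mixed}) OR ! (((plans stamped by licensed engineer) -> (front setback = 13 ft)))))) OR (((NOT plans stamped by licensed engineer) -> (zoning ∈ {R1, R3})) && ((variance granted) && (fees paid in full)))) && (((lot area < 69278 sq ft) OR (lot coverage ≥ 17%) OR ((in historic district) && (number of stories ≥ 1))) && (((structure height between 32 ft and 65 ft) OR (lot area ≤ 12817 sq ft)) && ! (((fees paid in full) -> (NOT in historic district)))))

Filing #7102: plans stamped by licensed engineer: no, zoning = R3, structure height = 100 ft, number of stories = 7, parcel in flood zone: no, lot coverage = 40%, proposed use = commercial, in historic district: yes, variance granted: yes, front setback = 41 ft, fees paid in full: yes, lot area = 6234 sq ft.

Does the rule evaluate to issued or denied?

Issued

Atomic conditions:
  parcel in flood zone: no → false
  proposed use ∈ {industrial, mixed}: commercial is not in the set → false
  plans stamped by licensed engineer: no → false
  front setback = 13 ft: 41 == 13 is false
  NOT plans stamped by licensed engineer: no → true
  zoning ∈ {R1, R3}: R3 is in the set → true
  variance granted: yes → true
  fees paid in full: yes → true
  lot area < 69278 sq ft: 6234 < 69278 is true
  lot coverage ≥ 17%: 40 ≥ 17 is true
  in historic district: yes → true
  number of stories ≥ 1: 7 ≥ 1 is true
  structure height between 32 ft and 65 ft: 100 in [32, 65] is false
  lot area ≤ 12817 sq ft: 6234 ≤ 12817 is true
  NOT in historic district: yes → false
Combine:
[1.1.1.1.3.1] false → false (antecedent false ⇒ implication holds) = true
[1.1.1.1.3] NOT true = false
[1.1.1.1] false OR false OR false = false
[1.1.1] NOT false = true
[1.1] NOT true = false
[1.2.1] true → true = true
[1.2.2] true AND true = true
[1.2] true AND true = true
[1] false OR true = true
[2.1.3] true AND true = true
[2.1] true OR true OR true = true
[2.2.1] false OR true = true
[2.2.2.1] true → false = false
[2.2.2] NOT false = true
[2.2] true AND true = true
[2] true AND true = true
[root] true AND true = true
Overall: true → issued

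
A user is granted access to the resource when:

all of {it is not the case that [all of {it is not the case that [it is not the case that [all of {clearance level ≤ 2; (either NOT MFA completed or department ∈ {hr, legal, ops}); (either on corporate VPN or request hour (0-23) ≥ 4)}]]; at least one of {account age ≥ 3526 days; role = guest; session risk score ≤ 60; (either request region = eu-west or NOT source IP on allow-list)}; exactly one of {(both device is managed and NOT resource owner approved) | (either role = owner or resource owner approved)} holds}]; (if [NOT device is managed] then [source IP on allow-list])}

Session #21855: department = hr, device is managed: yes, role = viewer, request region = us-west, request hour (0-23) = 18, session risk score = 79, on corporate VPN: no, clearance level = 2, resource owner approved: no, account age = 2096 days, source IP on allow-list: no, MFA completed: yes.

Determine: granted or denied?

Atomic conditions:
  clearance level ≤ 2: 2 ≤ 2 is true
  NOT MFA completed: yes → false
  department ∈ {hr, legal, ops}: hr is in the set → true
  on corporate VPN: no → false
  request hour (0-23) ≥ 4: 18 ≥ 4 is true
  account age ≥ 3526 days: 2096 ≥ 3526 is false
  role = guest: viewer == guest is false
  session risk score ≤ 60: 79 ≤ 60 is false
  request region = eu-west: us-west == eu-west is false
  NOT source IP on allow-list: no → true
  device is managed: yes → true
  NOT resource owner approved: no → true
  role = owner: viewer == owner is false
  resource owner approved: no → false
  NOT device is managed: yes → false
  source IP on allow-list: no → false
Combine:
[1.1.1.1.1.2] false OR true = true
[1.1.1.1.1.3] false OR true = true
[1.1.1.1.1] true AND true AND true = true
[1.1.1.1] NOT true = false
[1.1.1] NOT false = true
[1.1.2.4] false OR true = true
[1.1.2] false OR false OR false OR true = true
[1.1.3.1] true AND true = true
[1.1.3.2] false OR false = false
[1.1.3] exactly-one(true, false) = true
[1.1] true AND true AND true = true
[1] NOT true = false
[2] false → false (antecedent false ⇒ implication holds) = true
[root] false AND true = false
Overall: false → denied

Denied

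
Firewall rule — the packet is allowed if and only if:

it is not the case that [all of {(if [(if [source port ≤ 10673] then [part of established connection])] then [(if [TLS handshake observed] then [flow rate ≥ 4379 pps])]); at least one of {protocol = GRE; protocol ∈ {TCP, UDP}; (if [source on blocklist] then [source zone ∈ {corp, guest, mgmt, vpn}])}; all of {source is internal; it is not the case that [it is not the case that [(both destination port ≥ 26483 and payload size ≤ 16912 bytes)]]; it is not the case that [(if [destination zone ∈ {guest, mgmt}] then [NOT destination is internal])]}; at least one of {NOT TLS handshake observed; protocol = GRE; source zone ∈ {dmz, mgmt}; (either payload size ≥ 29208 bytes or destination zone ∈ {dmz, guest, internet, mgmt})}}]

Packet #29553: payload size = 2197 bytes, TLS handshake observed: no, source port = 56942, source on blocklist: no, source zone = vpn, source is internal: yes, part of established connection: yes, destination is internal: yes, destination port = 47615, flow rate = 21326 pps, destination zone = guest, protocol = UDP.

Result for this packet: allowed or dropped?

Atomic conditions:
  source port ≤ 10673: 56942 ≤ 10673 is false
  part of established connection: yes → true
  TLS handshake observed: no → false
  flow rate ≥ 4379 pps: 21326 ≥ 4379 is true
  protocol = GRE: UDP == GRE is false
  protocol ∈ {TCP, UDP}: UDP is in the set → true
  source on blocklist: no → false
  source zone ∈ {corp, guest, mgmt, vpn}: vpn is in the set → true
  source is internal: yes → true
  destination port ≥ 26483: 47615 ≥ 26483 is true
  payload size ≤ 16912 bytes: 2197 ≤ 16912 is true
  destination zone ∈ {guest, mgmt}: guest is in the set → true
  NOT destination is internal: yes → false
  NOT TLS handshake observed: no → true
  source zone ∈ {dmz, mgmt}: vpn is not in the set → false
  payload size ≥ 29208 bytes: 2197 ≥ 29208 is false
  destination zone ∈ {dmz, guest, internet, mgmt}: guest is in the set → true
Combine:
[1.1.1] false → true (antecedent false ⇒ implication holds) = true
[1.1.2] false → true (antecedent false ⇒ implication holds) = true
[1.1] true → true = true
[1.2.3] false → true (antecedent false ⇒ implication holds) = true
[1.2] false OR true OR true = true
[1.3.2.1.1] true AND true = true
[1.3.2.1] NOT true = false
[1.3.2] NOT false = true
[1.3.3.1] true → false = false
[1.3.3] NOT false = true
[1.3] true AND true AND true = true
[1.4.4] false OR true = true
[1.4] true OR false OR false OR true = true
[1] true AND true AND true AND true = true
[root] NOT true = false
Overall: false → dropped

Dropped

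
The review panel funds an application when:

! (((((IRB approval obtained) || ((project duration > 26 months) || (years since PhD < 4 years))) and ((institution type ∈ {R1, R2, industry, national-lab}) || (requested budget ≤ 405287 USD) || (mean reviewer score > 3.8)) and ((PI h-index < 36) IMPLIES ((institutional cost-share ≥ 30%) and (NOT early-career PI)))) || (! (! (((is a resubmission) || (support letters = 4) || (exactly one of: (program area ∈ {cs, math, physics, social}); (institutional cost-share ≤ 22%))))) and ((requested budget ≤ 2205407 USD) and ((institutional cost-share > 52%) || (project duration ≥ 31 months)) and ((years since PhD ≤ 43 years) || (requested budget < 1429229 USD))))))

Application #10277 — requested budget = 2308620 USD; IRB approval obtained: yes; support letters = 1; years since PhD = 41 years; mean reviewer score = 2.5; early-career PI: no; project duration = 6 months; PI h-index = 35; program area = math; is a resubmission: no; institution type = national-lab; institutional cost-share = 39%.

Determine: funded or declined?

Atomic conditions:
  IRB approval obtained: yes → true
  project duration > 26 months: 6 > 26 is false
  years since PhD < 4 years: 41 < 4 is false
  institution type ∈ {R1, R2, industry, national-lab}: national-lab is in the set → true
  requested budget ≤ 405287 USD: 2308620 ≤ 405287 is false
  mean reviewer score > 3.8: 2.5 > 3.8 is false
  PI h-index < 36: 35 < 36 is true
  institutional cost-share ≥ 30%: 39 ≥ 30 is true
  NOT early-career PI: no → true
  is a resubmission: no → false
  support letters = 4: 1 == 4 is false
  program area ∈ {cs, math, physics, social}: math is in the set → true
  institutional cost-share ≤ 22%: 39 ≤ 22 is false
  requested budget ≤ 2205407 USD: 2308620 ≤ 2205407 is false
  institutional cost-share > 52%: 39 > 52 is false
  project duration ≥ 31 months: 6 ≥ 31 is false
  years since PhD ≤ 43 years: 41 ≤ 43 is true
  requested budget < 1429229 USD: 2308620 < 1429229 is false
Combine:
[1.1.1.2] false OR false = false
[1.1.1] true OR false = true
[1.1.2] true OR false OR false = true
[1.1.3.2] true AND true = true
[1.1.3] true → true = true
[1.1] true AND true AND true = true
[1.2.1.1.1.3] exactly-one(true, false) = true
[1.2.1.1.1] false OR false OR true = true
[1.2.1.1] NOT true = false
[1.2.1] NOT false = true
[1.2.2.2] false OR false = false
[1.2.2.3] true OR false = true
[1.2.2] false AND false AND true = false
[1.2] true AND false = false
[1] true OR false = true
[root] NOT true = false
Overall: false → declined

Declined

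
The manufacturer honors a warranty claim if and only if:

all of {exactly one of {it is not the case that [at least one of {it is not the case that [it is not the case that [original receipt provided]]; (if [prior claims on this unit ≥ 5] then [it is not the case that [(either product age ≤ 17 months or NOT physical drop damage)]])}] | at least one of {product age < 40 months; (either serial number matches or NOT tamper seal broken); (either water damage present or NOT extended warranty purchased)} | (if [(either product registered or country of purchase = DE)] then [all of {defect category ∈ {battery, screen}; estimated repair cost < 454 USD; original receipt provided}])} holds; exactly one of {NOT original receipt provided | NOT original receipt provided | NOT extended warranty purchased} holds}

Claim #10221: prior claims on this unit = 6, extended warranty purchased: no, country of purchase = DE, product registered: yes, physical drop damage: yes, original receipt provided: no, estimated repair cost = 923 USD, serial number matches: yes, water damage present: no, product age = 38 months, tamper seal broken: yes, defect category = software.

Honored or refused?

Atomic conditions:
  original receipt provided: no → false
  prior claims on this unit ≥ 5: 6 ≥ 5 is true
  product age ≤ 17 months: 38 ≤ 17 is false
  NOT physical drop damage: yes → false
  product age < 40 months: 38 < 40 is true
  serial number matches: yes → true
  NOT tamper seal broken: yes → false
  water damage present: no → false
  NOT extended warranty purchased: no → true
  product registered: yes → true
  country of purchase = DE: DE == DE is true
  defect category ∈ {battery, screen}: software is not in the set → false
  estimated repair cost < 454 USD: 923 < 454 is false
  NOT original receipt provided: no → true
Combine:
[1.1.1.1.1] NOT false = true
[1.1.1.1] NOT true = false
[1.1.1.2.2.1] false OR false = false
[1.1.1.2.2] NOT false = true
[1.1.1.2] true → true = true
[1.1.1] false OR true = true
[1.1] NOT true = false
[1.2.2] true OR false = true
[1.2.3] false OR true = true
[1.2] true OR true OR true = true
[1.3.1] true OR true = true
[1.3.2] false AND false AND false = false
[1.3] true → false = false
[1] exactly-one(false, true, false) = true
[2] exactly-one(true, true, true) = false
[root] true AND false = false
Overall: false → refused

Refused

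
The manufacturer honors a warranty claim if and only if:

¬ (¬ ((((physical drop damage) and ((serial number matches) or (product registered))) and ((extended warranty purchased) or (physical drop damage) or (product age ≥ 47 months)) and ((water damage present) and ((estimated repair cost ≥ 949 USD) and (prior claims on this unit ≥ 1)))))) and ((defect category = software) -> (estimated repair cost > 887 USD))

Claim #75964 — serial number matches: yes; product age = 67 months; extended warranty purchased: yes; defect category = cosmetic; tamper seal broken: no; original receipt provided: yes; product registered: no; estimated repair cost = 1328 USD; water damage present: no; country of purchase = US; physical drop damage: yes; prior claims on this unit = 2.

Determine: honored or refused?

Refused

Atomic conditions:
  physical drop damage: yes → true
  serial number matches: yes → true
  product registered: no → false
  extended warranty purchased: yes → true
  product age ≥ 47 months: 67 ≥ 47 is true
  water damage present: no → false
  estimated repair cost ≥ 949 USD: 1328 ≥ 949 is true
  prior claims on this unit ≥ 1: 2 ≥ 1 is true
  defect category = software: cosmetic == software is false
  estimated repair cost > 887 USD: 1328 > 887 is true
Combine:
[1.1.1.1.2] true OR false = true
[1.1.1.1] true AND true = true
[1.1.1.2] true OR true OR true = true
[1.1.1.3.2] true AND true = true
[1.1.1.3] false AND true = false
[1.1.1] true AND true AND false = false
[1.1] NOT false = true
[1] NOT true = false
[2] false → true (antecedent false ⇒ implication holds) = true
[root] false AND true = false
Overall: false → refused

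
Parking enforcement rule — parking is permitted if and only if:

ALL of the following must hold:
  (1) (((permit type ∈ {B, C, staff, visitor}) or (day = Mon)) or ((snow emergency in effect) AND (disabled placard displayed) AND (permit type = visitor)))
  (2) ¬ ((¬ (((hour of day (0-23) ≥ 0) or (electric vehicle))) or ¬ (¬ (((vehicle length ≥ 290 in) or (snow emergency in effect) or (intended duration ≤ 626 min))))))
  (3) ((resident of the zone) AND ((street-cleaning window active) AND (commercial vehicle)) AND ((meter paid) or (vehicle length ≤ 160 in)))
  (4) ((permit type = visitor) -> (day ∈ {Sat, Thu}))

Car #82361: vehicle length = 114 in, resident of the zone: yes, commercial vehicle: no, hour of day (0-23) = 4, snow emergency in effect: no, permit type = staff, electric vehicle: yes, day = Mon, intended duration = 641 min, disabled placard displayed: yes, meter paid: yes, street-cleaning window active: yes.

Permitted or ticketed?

Atomic conditions:
  permit type ∈ {B, C, staff, visitor}: staff is in the set → true
  day = Mon: Mon == Mon is true
  snow emergency in effect: no → false
  disabled placard displayed: yes → true
  permit type = visitor: staff == visitor is false
  hour of day (0-23) ≥ 0: 4 ≥ 0 is true
  electric vehicle: yes → true
  vehicle length ≥ 290 in: 114 ≥ 290 is false
  intended duration ≤ 626 min: 641 ≤ 626 is false
  resident of the zone: yes → true
  street-cleaning window active: yes → true
  commercial vehicle: no → false
  meter paid: yes → true
  vehicle length ≤ 160 in: 114 ≤ 160 is true
  day ∈ {Sat, Thu}: Mon is not in the set → false
Combine:
[1.1] true OR true = true
[1.2] false AND true AND false = false
[1] true OR false = true
[2.1.1.1] true OR true = true
[2.1.1] NOT true = false
[2.1.2.1.1] false OR false OR false = false
[2.1.2.1] NOT false = true
[2.1.2] NOT true = false
[2.1] false OR false = false
[2] NOT false = true
[3.2] true AND false = false
[3.3] true OR true = true
[3] true AND false AND true = false
[4] false → false (antecedent false ⇒ implication holds) = true
[root] true AND true AND false AND true = false
Overall: false → ticketed

Ticketed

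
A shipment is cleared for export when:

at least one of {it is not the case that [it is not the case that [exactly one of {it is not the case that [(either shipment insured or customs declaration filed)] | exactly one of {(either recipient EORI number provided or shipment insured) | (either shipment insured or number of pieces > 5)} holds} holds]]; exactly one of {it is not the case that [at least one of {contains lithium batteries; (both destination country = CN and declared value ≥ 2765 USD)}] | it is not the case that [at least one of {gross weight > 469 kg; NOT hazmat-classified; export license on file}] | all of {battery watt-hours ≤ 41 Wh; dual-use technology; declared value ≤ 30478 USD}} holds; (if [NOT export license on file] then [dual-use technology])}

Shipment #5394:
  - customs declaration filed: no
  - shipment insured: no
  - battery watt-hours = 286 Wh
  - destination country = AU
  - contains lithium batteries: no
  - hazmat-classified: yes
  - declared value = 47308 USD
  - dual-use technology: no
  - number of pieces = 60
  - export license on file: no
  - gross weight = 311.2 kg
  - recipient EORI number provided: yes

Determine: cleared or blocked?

Cleared

Atomic conditions:
  shipment insured: no → false
  customs declaration filed: no → false
  recipient EORI number provided: yes → true
  number of pieces > 5: 60 > 5 is true
  contains lithium batteries: no → false
  destination country = CN: AU == CN is false
  declared value ≥ 2765 USD: 47308 ≥ 2765 is true
  gross weight > 469 kg: 311.2 > 469 is false
  NOT hazmat-classified: yes → false
  export license on file: no → false
  battery watt-hours ≤ 41 Wh: 286 ≤ 41 is false
  dual-use technology: no → false
  declared value ≤ 30478 USD: 47308 ≤ 30478 is false
  NOT export license on file: no → true
Combine:
[1.1.1.1.1] false OR false = false
[1.1.1.1] NOT false = true
[1.1.1.2.1] true OR false = true
[1.1.1.2.2] false OR true = true
[1.1.1.2] exactly-one(true, true) = false
[1.1.1] exactly-one(true, false) = true
[1.1] NOT true = false
[1] NOT false = true
[2.1.1.2] false AND true = false
[2.1.1] false OR false = false
[2.1] NOT false = true
[2.2.1] false OR false OR false = false
[2.2] NOT false = true
[2.3] false AND false AND false = false
[2] exactly-one(true, true, false) = false
[3] true → false = false
[root] true OR false OR false = true
Overall: true → cleared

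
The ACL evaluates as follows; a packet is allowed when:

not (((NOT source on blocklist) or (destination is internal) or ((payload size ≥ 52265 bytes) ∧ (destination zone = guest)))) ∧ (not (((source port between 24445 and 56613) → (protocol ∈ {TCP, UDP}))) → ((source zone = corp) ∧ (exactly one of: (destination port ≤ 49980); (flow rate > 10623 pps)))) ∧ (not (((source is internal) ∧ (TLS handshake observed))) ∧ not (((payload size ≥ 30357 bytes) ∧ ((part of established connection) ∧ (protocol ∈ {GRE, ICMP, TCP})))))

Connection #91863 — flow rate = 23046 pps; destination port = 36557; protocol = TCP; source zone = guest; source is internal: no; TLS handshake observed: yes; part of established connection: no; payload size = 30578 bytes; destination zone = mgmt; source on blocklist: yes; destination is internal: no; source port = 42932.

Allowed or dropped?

Allowed

Atomic conditions:
  NOT source on blocklist: yes → false
  destination is internal: no → false
  payload size ≥ 52265 bytes: 30578 ≥ 52265 is false
  destination zone = guest: mgmt == guest is false
  source port between 24445 and 56613: 42932 in [24445, 56613] is true
  protocol ∈ {TCP, UDP}: TCP is in the set → true
  source zone = corp: guest == corp is false
  destination port ≤ 49980: 36557 ≤ 49980 is true
  flow rate > 10623 pps: 23046 > 10623 is true
  source is internal: no → false
  TLS handshake observed: yes → true
  payload size ≥ 30357 bytes: 30578 ≥ 30357 is true
  part of established connection: no → false
  protocol ∈ {GRE, ICMP, TCP}: TCP is in the set → true
Combine:
[1.1.3] false AND false = false
[1.1] false OR false OR false = false
[1] NOT false = true
[2.1.1] true → true = true
[2.1] NOT true = false
[2.2.2] exactly-one(true, true) = false
[2.2] false AND false = false
[2] false → false (antecedent false ⇒ implication holds) = true
[3.1.1] false AND true = false
[3.1] NOT false = true
[3.2.1.2] false AND true = false
[3.2.1] true AND false = false
[3.2] NOT false = true
[3] true AND true = true
[root] true AND true AND true = true
Overall: true → allowed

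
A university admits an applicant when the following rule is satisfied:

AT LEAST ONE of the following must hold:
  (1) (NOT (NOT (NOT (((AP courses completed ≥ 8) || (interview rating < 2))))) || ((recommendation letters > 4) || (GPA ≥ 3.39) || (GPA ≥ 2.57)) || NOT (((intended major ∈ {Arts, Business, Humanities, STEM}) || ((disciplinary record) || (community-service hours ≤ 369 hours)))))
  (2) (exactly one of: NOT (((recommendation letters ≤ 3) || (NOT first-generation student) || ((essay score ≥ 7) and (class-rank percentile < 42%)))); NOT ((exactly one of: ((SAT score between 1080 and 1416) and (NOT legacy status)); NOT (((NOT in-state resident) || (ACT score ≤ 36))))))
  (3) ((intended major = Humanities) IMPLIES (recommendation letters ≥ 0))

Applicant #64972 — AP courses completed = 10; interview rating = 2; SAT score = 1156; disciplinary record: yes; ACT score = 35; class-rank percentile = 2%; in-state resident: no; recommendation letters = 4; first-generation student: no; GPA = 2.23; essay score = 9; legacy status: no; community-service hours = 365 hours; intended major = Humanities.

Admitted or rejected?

Atomic conditions:
  AP courses completed ≥ 8: 10 ≥ 8 is true
  interview rating < 2: 2 < 2 is false
  recommendation letters > 4: 4 > 4 is false
  GPA ≥ 3.39: 2.23 ≥ 3.39 is false
  GPA ≥ 2.57: 2.23 ≥ 2.57 is false
  intended major ∈ {Arts, Business, Humanities, STEM}: Humanities is in the set → true
  disciplinary record: yes → true
  community-service hours ≤ 369 hours: 365 ≤ 369 is true
  recommendation letters ≤ 3: 4 ≤ 3 is false
  NOT first-generation student: no → true
  essay score ≥ 7: 9 ≥ 7 is true
  class-rank percentile < 42%: 2 < 42 is true
  SAT score between 1080 and 1416: 1156 in [1080, 1416] is true
  NOT legacy status: no → true
  NOT in-state resident: no → true
  ACT score ≤ 36: 35 ≤ 36 is true
  intended major = Humanities: Humanities == Humanities is true
  recommendation letters ≥ 0: 4 ≥ 0 is true
Combine:
[1.1.1.1.1] true OR false = true
[1.1.1.1] NOT true = false
[1.1.1] NOT false = true
[1.1] NOT true = false
[1.2] false OR false OR false = false
[1.3.1.2] true OR true = true
[1.3.1] true OR true = true
[1.3] NOT true = false
[1] false OR false OR false = false
[2.1.1.3] true AND true = true
[2.1.1] false OR true OR true = true
[2.1] NOT true = false
[2.2.1.1] true AND true = true
[2.2.1.2.1] true OR true = true
[2.2.1.2] NOT true = false
[2.2.1] exactly-one(true, false) = true
[2.2] NOT true = false
[2] exactly-one(false, false) = false
[3] true → true = true
[root] false OR false OR true = true
Overall: true → admitted

Admitted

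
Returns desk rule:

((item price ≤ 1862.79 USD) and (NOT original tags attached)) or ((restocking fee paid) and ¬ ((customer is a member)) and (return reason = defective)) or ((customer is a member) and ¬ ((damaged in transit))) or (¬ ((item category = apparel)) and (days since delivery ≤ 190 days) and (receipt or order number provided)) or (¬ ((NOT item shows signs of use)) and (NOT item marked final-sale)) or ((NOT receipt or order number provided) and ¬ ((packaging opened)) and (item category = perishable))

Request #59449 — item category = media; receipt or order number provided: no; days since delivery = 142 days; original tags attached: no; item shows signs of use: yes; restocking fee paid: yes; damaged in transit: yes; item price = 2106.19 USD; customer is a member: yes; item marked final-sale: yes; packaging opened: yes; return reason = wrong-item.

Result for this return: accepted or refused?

Atomic conditions:
  item price ≤ 1862.79 USD: 2106.19 ≤ 1862.79 is false
  NOT original tags attached: no → true
  restocking fee paid: yes → true
  customer is a member: yes → true
  return reason = defective: wrong-item == defective is false
  damaged in transit: yes → true
  item category = apparel: media == apparel is false
  days since delivery ≤ 190 days: 142 ≤ 190 is true
  receipt or order number provided: no → false
  NOT item shows signs of use: yes → false
  NOT item marked final-sale: yes → false
  NOT receipt or order number provided: no → true
  packaging opened: yes → true
  item category = perishable: media == perishable is false
Combine:
[1] false AND true = false
[2.2] NOT true = false
[2] true AND false AND false = false
[3.2] NOT true = false
[3] true AND false = false
[4.1] NOT false = true
[4] true AND true AND false = false
[5.1] NOT false = true
[5] true AND false = false
[6.2] NOT true = false
[6] true AND false AND false = false
[root] false OR false OR false OR false OR false OR false = false
Overall: false → refused

Refused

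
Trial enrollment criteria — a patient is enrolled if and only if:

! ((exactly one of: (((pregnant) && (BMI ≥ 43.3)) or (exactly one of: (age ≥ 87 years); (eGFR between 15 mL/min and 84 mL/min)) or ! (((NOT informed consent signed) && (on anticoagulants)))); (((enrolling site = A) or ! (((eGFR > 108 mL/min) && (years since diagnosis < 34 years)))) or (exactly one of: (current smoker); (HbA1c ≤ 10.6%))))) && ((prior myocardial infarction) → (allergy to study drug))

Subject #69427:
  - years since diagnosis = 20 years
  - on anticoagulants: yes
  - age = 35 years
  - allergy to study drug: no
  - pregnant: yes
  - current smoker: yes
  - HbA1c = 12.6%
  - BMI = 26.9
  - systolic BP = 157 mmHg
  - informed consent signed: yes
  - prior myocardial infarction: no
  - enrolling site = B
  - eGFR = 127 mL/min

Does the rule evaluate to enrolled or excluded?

Enrolled

Atomic conditions:
  pregnant: yes → true
  BMI ≥ 43.3: 26.9 ≥ 43.3 is false
  age ≥ 87 years: 35 ≥ 87 is false
  eGFR between 15 mL/min and 84 mL/min: 127 in [15, 84] is false
  NOT informed consent signed: yes → false
  on anticoagulants: yes → true
  enrolling site = A: B == A is false
  eGFR > 108 mL/min: 127 > 108 is true
  years since diagnosis < 34 years: 20 < 34 is true
  current smoker: yes → true
  HbA1c ≤ 10.6%: 12.6 ≤ 10.6 is false
  prior myocardial infarction: no → false
  allergy to study drug: no → false
Combine:
[1.1.1.1] true AND false = false
[1.1.1.2] exactly-one(false, false) = false
[1.1.1.3.1] false AND true = false
[1.1.1.3] NOT false = true
[1.1.1] false OR false OR true = true
[1.1.2.1.2.1] true AND true = true
[1.1.2.1.2] NOT true = false
[1.1.2.1] false OR false = false
[1.1.2.2] exactly-one(true, false) = true
[1.1.2] false OR true = true
[1.1] exactly-one(true, true) = false
[1] NOT false = true
[2] false → false (antecedent false ⇒ implication holds) = true
[root] true AND true = true
Overall: true → enrolled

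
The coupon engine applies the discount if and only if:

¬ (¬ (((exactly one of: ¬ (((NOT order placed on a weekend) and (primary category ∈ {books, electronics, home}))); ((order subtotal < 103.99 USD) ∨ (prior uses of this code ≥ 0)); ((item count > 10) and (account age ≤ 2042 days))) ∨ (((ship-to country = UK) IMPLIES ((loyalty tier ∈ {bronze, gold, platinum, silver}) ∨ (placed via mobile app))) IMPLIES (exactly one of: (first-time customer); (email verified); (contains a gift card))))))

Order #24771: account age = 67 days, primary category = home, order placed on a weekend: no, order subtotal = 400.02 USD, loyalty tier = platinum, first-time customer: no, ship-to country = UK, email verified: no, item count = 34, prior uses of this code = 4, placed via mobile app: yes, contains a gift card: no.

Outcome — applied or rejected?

Atomic conditions:
  NOT order placed on a weekend: no → true
  primary category ∈ {books, electronics, home}: home is in the set → true
  order subtotal < 103.99 USD: 400.02 < 103.99 is false
  prior uses of this code ≥ 0: 4 ≥ 0 is true
  item count > 10: 34 > 10 is true
  account age ≤ 2042 days: 67 ≤ 2042 is true
  ship-to country = UK: UK == UK is true
  loyalty tier ∈ {bronze, gold, platinum, silver}: platinum is in the set → true
  placed via mobile app: yes → true
  first-time customer: no → false
  email verified: no → false
  contains a gift card: no → false
Combine:
[1.1.1.1.1] true AND true = true
[1.1.1.1] NOT true = false
[1.1.1.2] false OR true = true
[1.1.1.3] true AND true = true
[1.1.1] exactly-one(false, true, true) = false
[1.1.2.1.2] true OR true = true
[1.1.2.1] true → true = true
[1.1.2.2] exactly-one(false, false, false) = false
[1.1.2] true → false = false
[1.1] false OR false = false
[1] NOT false = true
[root] NOT true = false
Overall: false → rejected

Rejected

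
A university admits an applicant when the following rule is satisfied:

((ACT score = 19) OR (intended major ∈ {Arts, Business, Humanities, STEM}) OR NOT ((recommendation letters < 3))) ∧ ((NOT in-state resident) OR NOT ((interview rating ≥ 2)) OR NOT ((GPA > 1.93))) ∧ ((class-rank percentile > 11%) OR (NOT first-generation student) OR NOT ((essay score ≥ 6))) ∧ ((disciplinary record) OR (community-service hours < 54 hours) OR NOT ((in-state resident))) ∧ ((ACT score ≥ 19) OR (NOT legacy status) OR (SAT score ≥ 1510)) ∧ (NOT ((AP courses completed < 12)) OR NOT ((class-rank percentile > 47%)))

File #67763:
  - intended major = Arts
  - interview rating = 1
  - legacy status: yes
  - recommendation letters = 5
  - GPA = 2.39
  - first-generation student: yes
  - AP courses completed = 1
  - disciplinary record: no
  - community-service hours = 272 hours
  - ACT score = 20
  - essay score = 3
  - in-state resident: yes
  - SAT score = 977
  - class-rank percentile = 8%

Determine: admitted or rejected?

Rejected

Atomic conditions:
  ACT score = 19: 20 == 19 is false
  intended major ∈ {Arts, Business, Humanities, STEM}: Arts is in the set → true
  recommendation letters < 3: 5 < 3 is false
  NOT in-state resident: yes → false
  interview rating ≥ 2: 1 ≥ 2 is false
  GPA > 1.93: 2.39 > 1.93 is true
  class-rank percentile > 11%: 8 > 11 is false
  NOT first-generation student: yes → false
  essay score ≥ 6: 3 ≥ 6 is false
  disciplinary record: no → false
  community-service hours < 54 hours: 272 < 54 is false
  in-state resident: yes → true
  ACT score ≥ 19: 20 ≥ 19 is true
  NOT legacy status: yes → false
  SAT score ≥ 1510: 977 ≥ 1510 is false
  AP courses completed < 12: 1 < 12 is true
  class-rank percentile > 47%: 8 > 47 is false
Combine:
[1.3] NOT false = true
[1] false OR true OR true = true
[2.2] NOT false = true
[2.3] NOT true = false
[2] false OR true OR false = true
[3.3] NOT false = true
[3] false OR false OR true = true
[4.3] NOT true = false
[4] false OR false OR false = false
[5] true OR false OR false = true
[6.1] NOT true = false
[6.2] NOT false = true
[6] false OR true = true
[root] true AND true AND true AND false AND true AND true = false
Overall: false → rejected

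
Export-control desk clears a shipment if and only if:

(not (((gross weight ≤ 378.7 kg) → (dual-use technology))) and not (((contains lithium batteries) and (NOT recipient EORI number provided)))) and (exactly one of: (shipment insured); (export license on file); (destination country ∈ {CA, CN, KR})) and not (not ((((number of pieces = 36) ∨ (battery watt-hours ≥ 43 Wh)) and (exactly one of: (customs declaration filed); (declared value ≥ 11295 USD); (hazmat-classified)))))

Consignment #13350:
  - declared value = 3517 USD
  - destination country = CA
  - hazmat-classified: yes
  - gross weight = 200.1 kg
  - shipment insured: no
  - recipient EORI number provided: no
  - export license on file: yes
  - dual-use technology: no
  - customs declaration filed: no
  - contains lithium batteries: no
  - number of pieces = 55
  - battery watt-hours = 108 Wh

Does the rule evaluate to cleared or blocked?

Atomic conditions:
  gross weight ≤ 378.7 kg: 200.1 ≤ 378.7 is true
  dual-use technology: no → false
  contains lithium batteries: no → false
  NOT recipient EORI number provided: no → true
  shipment insured: no → false
  export license on file: yes → true
  destination country ∈ {CA, CN, KR}: CA is in the set → true
  number of pieces = 36: 55 == 36 is false
  battery watt-hours ≥ 43 Wh: 108 ≥ 43 is true
  customs declaration filed: no → false
  declared value ≥ 11295 USD: 3517 ≥ 11295 is false
  hazmat-classified: yes → true
Combine:
[1.1.1] true → false = false
[1.1] NOT false = true
[1.2.1] false AND true = false
[1.2] NOT false = true
[1] true AND true = true
[2] exactly-one(false, true, true) = false
[3.1.1.1] false OR true = true
[3.1.1.2] exactly-one(false, false, true) = true
[3.1.1] true AND true = true
[3.1] NOT true = false
[3] NOT false = true
[root] true AND false AND true = false
Overall: false → blocked

Blocked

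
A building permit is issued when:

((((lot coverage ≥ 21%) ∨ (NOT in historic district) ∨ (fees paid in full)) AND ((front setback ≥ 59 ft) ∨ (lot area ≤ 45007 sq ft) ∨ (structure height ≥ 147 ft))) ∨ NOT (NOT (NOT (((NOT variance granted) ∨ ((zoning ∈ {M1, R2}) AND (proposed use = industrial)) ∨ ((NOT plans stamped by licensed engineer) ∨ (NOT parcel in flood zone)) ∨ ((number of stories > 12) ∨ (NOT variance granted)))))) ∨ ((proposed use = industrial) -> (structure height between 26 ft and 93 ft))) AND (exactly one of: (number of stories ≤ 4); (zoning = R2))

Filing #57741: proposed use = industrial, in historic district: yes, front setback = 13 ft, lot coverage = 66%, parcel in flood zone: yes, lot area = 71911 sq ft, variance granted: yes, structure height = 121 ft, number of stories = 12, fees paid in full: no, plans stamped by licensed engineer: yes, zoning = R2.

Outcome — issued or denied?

Denied

Atomic conditions:
  lot coverage ≥ 21%: 66 ≥ 21 is true
  NOT in historic district: yes → false
  fees paid in full: no → false
  front setback ≥ 59 ft: 13 ≥ 59 is false
  lot area ≤ 45007 sq ft: 71911 ≤ 45007 is false
  structure height ≥ 147 ft: 121 ≥ 147 is false
  NOT variance granted: yes → false
  zoning ∈ {M1, R2}: R2 is in the set → true
  proposed use = industrial: industrial == industrial is true
  NOT plans stamped by licensed engineer: yes → false
  NOT parcel in flood zone: yes → false
  number of stories > 12: 12 > 12 is false
  structure height between 26 ft and 93 ft: 121 in [26, 93] is false
  number of stories ≤ 4: 12 ≤ 4 is false
  zoning = R2: R2 == R2 is true
Combine:
[1.1.1] true OR false OR false = true
[1.1.2] false OR false OR false = false
[1.1] true AND false = false
[1.2.1.1.1.2] true AND true = true
[1.2.1.1.1.3] false OR false = false
[1.2.1.1.1.4] false OR false = false
[1.2.1.1.1] false OR true OR false OR false = true
[1.2.1.1] NOT true = false
[1.2.1] NOT false = true
[1.2] NOT true = false
[1.3] true → false = false
[1] false OR false OR false = false
[2] exactly-one(false, true) = true
[root] false AND true = false
Overall: false → denied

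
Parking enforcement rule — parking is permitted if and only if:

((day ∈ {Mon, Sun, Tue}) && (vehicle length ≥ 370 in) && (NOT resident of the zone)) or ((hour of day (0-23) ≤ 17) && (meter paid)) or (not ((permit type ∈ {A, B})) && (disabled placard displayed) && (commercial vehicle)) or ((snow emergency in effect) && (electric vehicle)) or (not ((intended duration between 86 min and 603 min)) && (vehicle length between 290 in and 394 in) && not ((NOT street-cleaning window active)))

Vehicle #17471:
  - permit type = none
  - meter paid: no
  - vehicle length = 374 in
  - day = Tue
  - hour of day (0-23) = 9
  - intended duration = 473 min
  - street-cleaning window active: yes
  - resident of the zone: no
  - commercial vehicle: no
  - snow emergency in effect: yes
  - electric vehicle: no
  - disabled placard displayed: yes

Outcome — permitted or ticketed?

Permitted

Atomic conditions:
  day ∈ {Mon, Sun, Tue}: Tue is in the set → true
  vehicle length ≥ 370 in: 374 ≥ 370 is true
  NOT resident of the zone: no → true
  hour of day (0-23) ≤ 17: 9 ≤ 17 is true
  meter paid: no → false
  permit type ∈ {A, B}: none is not in the set → false
  disabled placard displayed: yes → true
  commercial vehicle: no → false
  snow emergency in effect: yes → true
  electric vehicle: no → false
  intended duration between 86 min and 603 min: 473 in [86, 603] is true
  vehicle length between 290 in and 394 in: 374 in [290, 394] is true
  NOT street-cleaning window active: yes → false
Combine:
[1] true AND true AND true = true
[2] true AND false = false
[3.1] NOT false = true
[3] true AND true AND false = false
[4] true AND false = false
[5.1] NOT true = false
[5.3] NOT false = true
[5] false AND true AND true = false
[root] true OR false OR false OR false OR false = true
Overall: true → permitted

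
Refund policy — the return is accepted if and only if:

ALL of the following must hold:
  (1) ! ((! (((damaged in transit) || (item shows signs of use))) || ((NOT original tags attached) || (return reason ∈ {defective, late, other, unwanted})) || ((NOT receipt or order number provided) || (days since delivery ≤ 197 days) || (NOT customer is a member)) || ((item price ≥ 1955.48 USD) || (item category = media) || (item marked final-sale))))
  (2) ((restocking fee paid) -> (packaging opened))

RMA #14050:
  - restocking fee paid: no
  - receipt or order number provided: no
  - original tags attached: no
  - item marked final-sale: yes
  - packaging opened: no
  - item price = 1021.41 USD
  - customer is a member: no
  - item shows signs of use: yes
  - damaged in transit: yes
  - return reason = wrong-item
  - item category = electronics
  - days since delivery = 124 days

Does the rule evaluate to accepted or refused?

Refused

Atomic conditions:
  damaged in transit: yes → true
  item shows signs of use: yes → true
  NOT original tags attached: no → true
  return reason ∈ {defective, late, other, unwanted}: wrong-item is not in the set → false
  NOT receipt or order number provided: no → true
  days since delivery ≤ 197 days: 124 ≤ 197 is true
  NOT customer is a member: no → true
  item price ≥ 1955.48 USD: 1021.41 ≥ 1955.48 is false
  item category = media: electronics == media is false
  item marked final-sale: yes → true
  restocking fee paid: no → false
  packaging opened: no → false
Combine:
[1.1.1.1] true OR true = true
[1.1.1] NOT true = false
[1.1.2] true OR false = true
[1.1.3] true OR true OR true = true
[1.1.4] false OR false OR true = true
[1.1] false OR true OR true OR true = true
[1] NOT true = false
[2] false → false (antecedent false ⇒ implication holds) = true
[root] false AND true = false
Overall: false → refused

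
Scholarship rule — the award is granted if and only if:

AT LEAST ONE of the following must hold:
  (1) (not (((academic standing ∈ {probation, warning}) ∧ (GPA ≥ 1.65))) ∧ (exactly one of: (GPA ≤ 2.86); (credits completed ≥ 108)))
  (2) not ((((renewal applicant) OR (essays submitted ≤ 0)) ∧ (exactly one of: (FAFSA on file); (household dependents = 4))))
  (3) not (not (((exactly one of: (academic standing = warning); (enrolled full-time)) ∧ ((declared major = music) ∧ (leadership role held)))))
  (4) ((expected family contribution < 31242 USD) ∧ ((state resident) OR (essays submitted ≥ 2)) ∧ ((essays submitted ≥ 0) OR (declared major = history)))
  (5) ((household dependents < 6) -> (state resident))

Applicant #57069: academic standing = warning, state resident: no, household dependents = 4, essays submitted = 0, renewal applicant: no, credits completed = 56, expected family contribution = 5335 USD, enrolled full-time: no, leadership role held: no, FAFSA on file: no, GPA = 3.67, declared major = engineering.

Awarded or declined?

Declined

Atomic conditions:
  academic standing ∈ {probation, warning}: warning is in the set → true
  GPA ≥ 1.65: 3.67 ≥ 1.65 is true
  GPA ≤ 2.86: 3.67 ≤ 2.86 is false
  credits completed ≥ 108: 56 ≥ 108 is false
  renewal applicant: no → false
  essays submitted ≤ 0: 0 ≤ 0 is true
  FAFSA on file: no → false
  household dependents = 4: 4 == 4 is true
  academic standing = warning: warning == warning is true
  enrolled full-time: no → false
  declared major = music: engineering == music is false
  leadership role held: no → false
  expected family contribution < 31242 USD: 5335 < 31242 is true
  state resident: no → false
  essays submitted ≥ 2: 0 ≥ 2 is false
  essays submitted ≥ 0: 0 ≥ 0 is true
  declared major = history: engineering == history is false
  household dependents < 6: 4 < 6 is true
Combine:
[1.1.1] true AND true = true
[1.1] NOT true = false
[1.2] exactly-one(false, false) = false
[1] false AND false = false
[2.1.1] false OR true = true
[2.1.2] exactly-one(false, true) = true
[2.1] true AND true = true
[2] NOT true = false
[3.1.1.1] exactly-one(true, false) = true
[3.1.1.2] false AND false = false
[3.1.1] true AND false = false
[3.1] NOT false = true
[3] NOT true = false
[4.2] false OR false = false
[4.3] true OR false = true
[4] true AND false AND true = false
[5] true → false = false
[root] false OR false OR false OR false OR false = false
Overall: false → declined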